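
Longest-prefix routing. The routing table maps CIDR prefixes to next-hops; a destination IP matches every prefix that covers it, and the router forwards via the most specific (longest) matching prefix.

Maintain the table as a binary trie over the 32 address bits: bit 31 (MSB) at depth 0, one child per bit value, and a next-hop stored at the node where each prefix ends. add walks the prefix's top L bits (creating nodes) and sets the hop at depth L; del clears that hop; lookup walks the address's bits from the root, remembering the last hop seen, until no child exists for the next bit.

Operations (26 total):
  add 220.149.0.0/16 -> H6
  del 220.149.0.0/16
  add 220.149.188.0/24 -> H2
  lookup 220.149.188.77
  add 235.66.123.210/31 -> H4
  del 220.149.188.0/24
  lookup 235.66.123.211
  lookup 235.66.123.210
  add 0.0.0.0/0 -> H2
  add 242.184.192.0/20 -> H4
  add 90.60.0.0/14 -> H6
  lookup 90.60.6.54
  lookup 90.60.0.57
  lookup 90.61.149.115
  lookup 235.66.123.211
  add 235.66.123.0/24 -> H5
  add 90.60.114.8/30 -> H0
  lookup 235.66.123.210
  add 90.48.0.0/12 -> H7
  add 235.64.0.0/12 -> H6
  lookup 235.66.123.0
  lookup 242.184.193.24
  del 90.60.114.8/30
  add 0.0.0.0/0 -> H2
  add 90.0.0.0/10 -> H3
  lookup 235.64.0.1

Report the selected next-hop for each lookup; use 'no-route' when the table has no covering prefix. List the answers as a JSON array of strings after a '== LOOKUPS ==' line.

Apply in order:
  + 220.149.0.0/16 (H6) depth=16
  - 220.149.0.0/16 clear@16
  + 220.149.188.0/24 (H2) depth=24
  lookup 220.149.188.77: bits 110111001001010110111100 walk d0:-→d1:-→d2:-→d3:-→d4:-→d5:-→d6:-→d7:-→d8:-→d9:-→d10:-→d11:-→d12:-→d13:-→d14:-→d15:-→d16:-→d17:-→d18:-→d19:-→d20:-→d21:-→d22:-→d23:-→d24:H2 -> H2
  + 235.66.123.210/31 (H4) depth=31
  - 220.149.188.0/24 clear@24
  lookup 235.66.123.211: bits 1110101101000010011110111101001 walk d0:-→d1:-→d2:-→d3:-→d4:-→d5:-→d6:-→d7:-→d8:-→d9:-→d10:-→d11:-→d12:-→d13:-→d14:-→d15:-→d16:-→d17:-→d18:-→d19:-→d20:-→d21:-→d22:-→d23:-→d24:-→d25:-→d26:-→d27:-→d28:-→d29:-→d30:-→d31:H4 -> H4
  lookup 235.66.123.210: bits 1110101101000010011110111101001 walk d0:-→d1:-→d2:-→d3:-→d4:-→d5:-→d6:-→d7:-→d8:-→d9:-→d10:-→d11:-→d12:-→d13:-→d14:-→d15:-→d16:-→d17:-→d18:-→d19:-→d20:-→d21:-→d22:-→d23:-→d24:-→d25:-→d26:-→d27:-→d28:-→d29:-→d30:-→d31:H4 -> H4
  + 0.0.0.0/0 (H2) depth=0
  + 242.184.192.0/20 (H4) depth=20
  + 90.60.0.0/14 (H6) depth=14
  lookup 90.60.6.54: bits 01011010001111 walk d0:H2→d1:-→d2:-→d3:-→d4:-→d5:-→d6:-→d7:-→d8:-→d9:-→d10:-→d11:-→d12:-→d13:-→d14:H6 -> H6
  lookup 90.60.0.57: bits 01011010001111 walk d0:H2→d1:-→d2:-→d3:-→d4:-→d5:-→d6:-→d7:-→d8:-→d9:-→d10:-→d11:-→d12:-→d13:-→d14:H6 -> H6
  lookup 90.61.149.115: bits 01011010001111 walk d0:H2→d1:-→d2:-→d3:-→d4:-→d5:-→d6:-→d7:-→d8:-→d9:-→d10:-→d11:-→d12:-→d13:-→d14:H6 -> H6
  lookup 235.66.123.211: bits 1110101101000010011110111101001 walk d0:H2→d1:-→d2:-→d3:-→d4:-→d5:-→d6:-→d7:-→d8:-→d9:-→d10:-→d11:-→d12:-→d13:-→d14:-→d15:-→d16:-→d17:-→d18:-→d19:-→d20:-→d21:-→d22:-→d23:-→d24:-→d25:-→d26:-→d27:-→d28:-→d29:-→d30:-→d31:H4 -> H4
  + 235.66.123.0/24 (H5) depth=24
  + 90.60.114.8/30 (H0) depth=30
  lookup 235.66.123.210: bits 1110101101000010011110111101001 walk d0:H2→d1:-→d2:-→d3:-→d4:-→d5:-→d6:-→d7:-→d8:-→d9:-→d10:-→d11:-→d12:-→d13:-→d14:-→d15:-→d16:-→d17:-→d18:-→d19:-→d20:-→d21:-→d22:-→d23:-→d24:H5→d25:-→d26:-→d27:-→d28:-→d29:-→d30:-→d31:H4 -> H4
  + 90.48.0.0/12 (H7) depth=12
  + 235.64.0.0/12 (H6) depth=12
  lookup 235.66.123.0: bits 111010110100001001111011 walk d0:H2→d1:-→d2:-→d3:-→d4:-→d5:-→d6:-→d7:-→d8:-→d9:-→d10:-→d11:-→d12:H6→d13:-→d14:-→d15:-→d16:-→d17:-→d18:-→d19:-→d20:-→d21:-→d22:-→d23:-→d24:H5 -> H5
  lookup 242.184.193.24: bits 11110010101110001100 walk d0:H2→d1:-→d2:-→d3:-→d4:-→d5:-→d6:-→d7:-→d8:-→d9:-→d10:-→d11:-→d12:-→d13:-→d14:-→d15:-→d16:-→d17:-→d18:-→d19:-→d20:H4 -> H4
  - 90.60.114.8/30 clear@30
  + 0.0.0.0/0 (H2) depth=0
  + 90.0.0.0/10 (H3) depth=10
  lookup 235.64.0.1: bits 11101011010000 walk d0:H2→d1:-→d2:-→d3:-→d4:-→d5:-→d6:-→d7:-→d8:-→d9:-→d10:-→d11:-→d12:H6→d13:-→d14:- -> H6

== LOOKUPS ==
["H2","H4","H4","H6","H6","H6","H4","H4","H5","H4","H6"]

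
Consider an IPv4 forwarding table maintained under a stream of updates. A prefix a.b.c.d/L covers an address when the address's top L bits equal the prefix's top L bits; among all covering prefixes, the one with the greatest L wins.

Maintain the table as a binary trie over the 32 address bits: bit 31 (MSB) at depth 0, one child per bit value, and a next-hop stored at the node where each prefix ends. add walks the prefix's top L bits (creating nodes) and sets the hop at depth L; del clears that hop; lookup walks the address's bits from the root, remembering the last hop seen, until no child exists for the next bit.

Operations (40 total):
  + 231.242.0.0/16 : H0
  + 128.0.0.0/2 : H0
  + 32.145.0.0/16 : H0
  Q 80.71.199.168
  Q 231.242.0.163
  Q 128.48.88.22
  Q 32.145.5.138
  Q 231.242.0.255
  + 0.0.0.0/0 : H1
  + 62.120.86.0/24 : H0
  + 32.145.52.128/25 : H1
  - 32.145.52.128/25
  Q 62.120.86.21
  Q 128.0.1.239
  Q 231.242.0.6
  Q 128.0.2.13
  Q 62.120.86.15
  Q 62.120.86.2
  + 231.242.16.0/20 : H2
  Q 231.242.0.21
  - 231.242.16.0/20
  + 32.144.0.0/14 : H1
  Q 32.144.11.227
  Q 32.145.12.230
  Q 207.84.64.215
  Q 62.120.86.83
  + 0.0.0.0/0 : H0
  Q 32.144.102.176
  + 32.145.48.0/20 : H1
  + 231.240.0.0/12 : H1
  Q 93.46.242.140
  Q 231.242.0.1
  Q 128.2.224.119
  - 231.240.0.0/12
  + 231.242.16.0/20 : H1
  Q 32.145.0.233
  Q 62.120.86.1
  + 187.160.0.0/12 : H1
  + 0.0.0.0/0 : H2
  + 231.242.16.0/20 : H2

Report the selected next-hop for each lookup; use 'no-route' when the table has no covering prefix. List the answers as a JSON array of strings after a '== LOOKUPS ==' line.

Trace:
  add 231.242.0.0/16 -> H0 at depth 16
  add 128.0.0.0/2 -> H0 at depth 2
  add 32.145.0.0/16 -> H0 at depth 16
  ? 80.71.199.168  path d0:-→d1:-  best=no-route
  ? 231.242.0.163  path d0:-→d1:-→d2:-→d3:-→d4:-→d5:-→d6:-→d7:-→d8:-→d9:-→d10:-→d11:-→d12:-→d13:-→d14:-→d15:-→d16:H0  best=H0
  ? 128.48.88.22  path d0:-→d1:-→d2:H0  best=H0
  ? 32.145.5.138  path d0:-→d1:-→d2:-→d3:-→d4:-→d5:-→d6:-→d7:-→d8:-→d9:-→d10:-→d11:-→d12:-→d13:-→d14:-→d15:-→d16:H0  best=H0
  ? 231.242.0.255  path d0:-→d1:-→d2:-→d3:-→d4:-→d5:-→d6:-→d7:-→d8:-→d9:-→d10:-→d11:-→d12:-→d13:-→d14:-→d15:-→d16:H0  best=H0
  add 0.0.0.0/0 -> H1 at depth 0
  add 62.120.86.0/24 -> H0 at depth 24
  add 32.145.52.128/25 -> H1 at depth 25
  del 32.145.52.128/25 (clear depth 25)
  ? 62.120.86.21  path d0:H1→d1:-→d2:-→d3:-→d4:-→d5:-→d6:-→d7:-→d8:-→d9:-→d10:-→d11:-→d12:-→d13:-→d14:-→d15:-→d16:-→d17:-→d18:-→d19:-→d20:-→d21:-→d22:-→d23:-→d24:H0  best=H0
  ? 128.0.1.239  path d0:H1→d1:-→d2:H0  best=H0
  ? 231.242.0.6  path d0:H1→d1:-→d2:-→d3:-→d4:-→d5:-→d6:-→d7:-→d8:-→d9:-→d10:-→d11:-→d12:-→d13:-→d14:-→d15:-→d16:H0  best=H0
  ? 128.0.2.13  path d0:H1→d1:-→d2:H0  best=H0
  ? 62.120.86.15  path d0:H1→d1:-→d2:-→d3:-→d4:-→d5:-→d6:-→d7:-→d8:-→d9:-→d10:-→d11:-→d12:-→d13:-→d14:-→d15:-→d16:-→d17:-→d18:-→d19:-→d20:-→d21:-→d22:-→d23:-→d24:H0  best=H0
  ? 62.120.86.2  path d0:H1→d1:-→d2:-→d3:-→d4:-→d5:-→d6:-→d7:-→d8:-→d9:-→d10:-→d11:-→d12:-→d13:-→d14:-→d15:-→d16:-→d17:-→d18:-→d19:-→d20:-→d21:-→d22:-→d23:-→d24:H0  best=H0
  add 231.242.16.0/20 -> H2 at depth 20
  ? 231.242.0.21  path d0:H1→d1:-→d2:-→d3:-→d4:-→d5:-→d6:-→d7:-→d8:-→d9:-→d10:-→d11:-→d12:-→d13:-→d14:-→d15:-→d16:H0→d17:-→d18:-→d19:-  best=H0
  del 231.242.16.0/20 (clear depth 20)
  add 32.144.0.0/14 -> H1 at depth 14
  ? 32.144.11.227  path d0:H1→d1:-→d2:-→d3:-→d4:-→d5:-→d6:-→d7:-→d8:-→d9:-→d10:-→d11:-→d12:-→d13:-→d14:H1→d15:-  best=H1
  ? 32.145.12.230  path d0:H1→d1:-→d2:-→d3:-→d4:-→d5:-→d6:-→d7:-→d8:-→d9:-→d10:-→d11:-→d12:-→d13:-→d14:H1→d15:-→d16:H0→d17:-→d18:-  best=H0
  ? 207.84.64.215  path d0:H1→d1:-→d2:-  best=H1
  ? 62.120.86.83  path d0:H1→d1:-→d2:-→d3:-→d4:-→d5:-→d6:-→d7:-→d8:-→d9:-→d10:-→d11:-→d12:-→d13:-→d14:-→d15:-→d16:-→d17:-→d18:-→d19:-→d20:-→d21:-→d22:-→d23:-→d24:H0  best=H0
  add 0.0.0.0/0 -> H0 at depth 0
  ? 32.144.102.176  path d0:H0→d1:-→d2:-→d3:-→d4:-→d5:-→d6:-→d7:-→d8:-→d9:-→d10:-→d11:-→d12:-→d13:-→d14:H1→d15:-  best=H1
  add 32.145.48.0/20 -> H1 at depth 20
  add 231.240.0.0/12 -> H1 at depth 12
  ? 93.46.242.140  path d0:H0→d1:-  best=H0
  ? 231.242.0.1  path d0:H0→d1:-→d2:-→d3:-→d4:-→d5:-→d6:-→d7:-→d8:-→d9:-→d10:-→d11:-→d12:H1→d13:-→d14:-→d15:-→d16:H0→d17:-→d18:-→d19:-  best=H0
  ? 128.2.224.119  path d0:H0→d1:-→d2:H0  best=H0
  del 231.240.0.0/12 (clear depth 12)
  add 231.242.16.0/20 -> H1 at depth 20
  ? 32.145.0.233  path d0:H0→d1:-→d2:-→d3:-→d4:-→d5:-→d6:-→d7:-→d8:-→d9:-→d10:-→d11:-→d12:-→d13:-→d14:H1→d15:-→d16:H0→d17:-→d18:-  best=H0
  ? 62.120.86.1  path d0:H0→d1:-→d2:-→d3:-→d4:-→d5:-→d6:-→d7:-→d8:-→d9:-→d10:-→d11:-→d12:-→d13:-→d14:-→d15:-→d16:-→d17:-→d18:-→d19:-→d20:-→d21:-→d22:-→d23:-→d24:H0  best=H0
  add 187.160.0.0/12 -> H1 at depth 12
  add 0.0.0.0/0 -> H2 at depth 0
  add 231.242.16.0/20 -> H2 at depth 20

== LOOKUPS ==
["no-route","H0","H0","H0","H0","H0","H0","H0","H0","H0","H0","H0","H1","H0","H1","H0","H1","H0","H0","H0","H0","H0"]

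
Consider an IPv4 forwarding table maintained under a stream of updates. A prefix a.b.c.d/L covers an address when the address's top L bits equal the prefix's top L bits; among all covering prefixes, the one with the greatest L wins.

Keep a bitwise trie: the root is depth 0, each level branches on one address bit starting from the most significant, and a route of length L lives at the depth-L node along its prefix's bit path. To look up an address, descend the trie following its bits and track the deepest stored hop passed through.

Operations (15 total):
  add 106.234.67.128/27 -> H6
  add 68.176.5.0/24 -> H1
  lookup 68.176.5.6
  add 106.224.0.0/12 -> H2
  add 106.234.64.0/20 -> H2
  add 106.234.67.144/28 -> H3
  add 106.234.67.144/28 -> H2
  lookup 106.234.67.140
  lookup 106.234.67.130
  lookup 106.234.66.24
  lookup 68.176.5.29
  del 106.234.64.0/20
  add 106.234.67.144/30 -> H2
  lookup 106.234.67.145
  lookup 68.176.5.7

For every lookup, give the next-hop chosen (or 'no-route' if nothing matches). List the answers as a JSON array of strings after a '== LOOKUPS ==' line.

Trace:
  add 106.234.67.128/27 -> H6 at depth 27
  add 68.176.5.0/24 -> H1 at depth 24
  ? 68.176.5.6  path d0:-→d1:-→d2:-→d3:-→d4:-→d5:-→d6:-→d7:-→d8:-→d9:-→d10:-→d11:-→d12:-→d13:-→d14:-→d15:-→d16:-→d17:-→d18:-→d19:-→d20:-→d21:-→d22:-→d23:-→d24:H1  best=H1
  add 106.224.0.0/12 -> H2 at depth 12
  add 106.234.64.0/20 -> H2 at depth 20
  add 106.234.67.144/28 -> H3 at depth 28
  add 106.234.67.144/28 -> H2 at depth 28
  ? 106.234.67.140  path d0:-→d1:-→d2:-→d3:-→d4:-→d5:-→d6:-→d7:-→d8:-→d9:-→d10:-→d11:-→d12:H2→d13:-→d14:-→d15:-→d16:-→d17:-→d18:-→d19:-→d20:H2→d21:-→d22:-→d23:-→d24:-→d25:-→d26:-→d27:H6  best=H6
  ? 106.234.67.130  path d0:-→d1:-→d2:-→d3:-→d4:-→d5:-→d6:-→d7:-→d8:-→d9:-→d10:-→d11:-→d12:H2→d13:-→d14:-→d15:-→d16:-→d17:-→d18:-→d19:-→d20:H2→d21:-→d22:-→d23:-→d24:-→d25:-→d26:-→d27:H6  best=H6
  ? 106.234.66.24  path d0:-→d1:-→d2:-→d3:-→d4:-→d5:-→d6:-→d7:-→d8:-→d9:-→d10:-→d11:-→d12:H2→d13:-→d14:-→d15:-→d16:-→d17:-→d18:-→d19:-→d20:H2→d21:-→d22:-→d23:-  best=H2
  ? 68.176.5.29  path d0:-→d1:-→d2:-→d3:-→d4:-→d5:-→d6:-→d7:-→d8:-→d9:-→d10:-→d11:-→d12:-→d13:-→d14:-→d15:-→d16:-→d17:-→d18:-→d19:-→d20:-→d21:-→d22:-→d23:-→d24:H1  best=H1
  - 106.234.64.0/20 clear@20
  add 106.234.67.144/30 -> H2 at depth 30
  ? 106.234.67.145  path d0:-→d1:-→d2:-→d3:-→d4:-→d5:-→d6:-→d7:-→d8:-→d9:-→d10:-→d11:-→d12:H2→d13:-→d14:-→d15:-→d16:-→d17:-→d18:-→d19:-→d20:-→d21:-→d22:-→d23:-→d24:-→d25:-→d26:-→d27:H6→d28:H2→d29:-→d30:H2  best=H2
  ? 68.176.5.7  path d0:-→d1:-→d2:-→d3:-→d4:-→d5:-→d6:-→d7:-→d8:-→d9:-→d10:-→d11:-→d12:-→d13:-→d14:-→d15:-→d16:-→d17:-→d18:-→d19:-→d20:-→d21:-→d22:-→d23:-→d24:H1  best=H1

== LOOKUPS ==
["H1","H6","H6","H2","H1","H2","H1"]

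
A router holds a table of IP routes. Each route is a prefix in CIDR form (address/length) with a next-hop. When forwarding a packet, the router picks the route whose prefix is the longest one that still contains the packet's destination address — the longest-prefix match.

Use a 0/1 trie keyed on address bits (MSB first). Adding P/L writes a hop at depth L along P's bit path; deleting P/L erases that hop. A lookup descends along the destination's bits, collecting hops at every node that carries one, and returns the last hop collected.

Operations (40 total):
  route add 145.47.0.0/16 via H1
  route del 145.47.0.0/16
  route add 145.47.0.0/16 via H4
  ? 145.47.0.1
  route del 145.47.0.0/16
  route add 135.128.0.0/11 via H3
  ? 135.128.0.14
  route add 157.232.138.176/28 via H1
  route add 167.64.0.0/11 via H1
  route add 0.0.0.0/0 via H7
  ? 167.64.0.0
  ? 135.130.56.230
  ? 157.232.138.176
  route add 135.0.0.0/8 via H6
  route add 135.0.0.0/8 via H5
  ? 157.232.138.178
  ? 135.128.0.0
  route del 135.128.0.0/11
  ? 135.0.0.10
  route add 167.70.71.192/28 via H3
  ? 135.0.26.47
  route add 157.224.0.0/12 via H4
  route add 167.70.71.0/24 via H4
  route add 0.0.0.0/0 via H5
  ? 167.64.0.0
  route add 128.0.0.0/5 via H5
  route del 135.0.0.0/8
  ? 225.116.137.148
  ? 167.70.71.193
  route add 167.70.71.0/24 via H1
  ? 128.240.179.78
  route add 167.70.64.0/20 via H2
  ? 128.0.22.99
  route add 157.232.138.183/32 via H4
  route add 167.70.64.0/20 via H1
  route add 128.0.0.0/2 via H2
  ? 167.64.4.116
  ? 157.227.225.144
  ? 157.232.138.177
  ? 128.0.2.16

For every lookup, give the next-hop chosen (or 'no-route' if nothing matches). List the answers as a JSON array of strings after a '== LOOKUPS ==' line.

Process each operation:
  add 145.47.0.0/16 -> H1 at depth 16
  del 145.47.0.0/16 (clear depth 16)
  add 145.47.0.0/16 -> H4 at depth 16
  ? 145.47.0.1  path d0:-→d1:-→d2:-→d3:-→d4:-→d5:-→d6:-→d7:-→d8:-→d9:-→d10:-→d11:-→d12:-→d13:-→d14:-→d15:-→d16:H4  best=H4
  del 145.47.0.0/16 (clear depth 16)
  add 135.128.0.0/11 -> H3 at depth 11
  ? 135.128.0.14  path d0:-→d1:-→d2:-→d3:-→d4:-→d5:-→d6:-→d7:-→d8:-→d9:-→d10:-→d11:H3  best=H3
  add 157.232.138.176/28 -> H1 at depth 28
  add 167.64.0.0/11 -> H1 at depth 11
  add 0.0.0.0/0 -> H7 at depth 0
  ? 167.64.0.0  path d0:H7→d1:-→d2:-→d3:-→d4:-→d5:-→d6:-→d7:-→d8:-→d9:-→d10:-→d11:H1  best=H1
  ? 135.130.56.230  path d0:H7→d1:-→d2:-→d3:-→d4:-→d5:-→d6:-→d7:-→d8:-→d9:-→d10:-→d11:H3  best=H3
  ? 157.232.138.176  path d0:H7→d1:-→d2:-→d3:-→d4:-→d5:-→d6:-→d7:-→d8:-→d9:-→d10:-→d11:-→d12:-→d13:-→d14:-→d15:-→d16:-→d17:-→d18:-→d19:-→d20:-→d21:-→d22:-→d23:-→d24:-→d25:-→d26:-→d27:-→d28:H1  best=H1
  add 135.0.0.0/8 -> H6 at depth 8
  add 135.0.0.0/8 -> H5 at depth 8
  ? 157.232.138.178  path d0:H7→d1:-→d2:-→d3:-→d4:-→d5:-→d6:-→d7:-→d8:-→d9:-→d10:-→d11:-→d12:-→d13:-→d14:-→d15:-→d16:-→d17:-→d18:-→d19:-→d20:-→d21:-→d22:-→d23:-→d24:-→d25:-→d26:-→d27:-→d28:H1  best=H1
  ? 135.128.0.0  path d0:H7→d1:-→d2:-→d3:-→d4:-→d5:-→d6:-→d7:-→d8:H5→d9:-→d10:-→d11:H3  best=H3
  del 135.128.0.0/11 (clear depth 11)
  ? 135.0.0.10  path d0:H7→d1:-→d2:-→d3:-→d4:-→d5:-→d6:-→d7:-→d8:H5  best=H5
  add 167.70.71.192/28 -> H3 at depth 28
  ? 135.0.26.47  path d0:H7→d1:-→d2:-→d3:-→d4:-→d5:-→d6:-→d7:-→d8:H5  best=H5
  add 157.224.0.0/12 -> H4 at depth 12
  add 167.70.71.0/24 -> H4 at depth 24
  add 0.0.0.0/0 -> H5 at depth 0
  ? 167.64.0.0  path d0:H5→d1:-→d2:-→d3:-→d4:-→d5:-→d6:-→d7:-→d8:-→d9:-→d10:-→d11:H1→d12:-→d13:-  best=H1
  add 128.0.0.0/5 -> H5 at depth 5
  del 135.0.0.0/8 (clear depth 8)
  ? 225.116.137.148  path d0:H5→d1:-  best=H5
  ? 167.70.71.193  path d0:H5→d1:-→d2:-→d3:-→d4:-→d5:-→d6:-→d7:-→d8:-→d9:-→d10:-→d11:H1→d12:-→d13:-→d14:-→d15:-→d16:-→d17:-→d18:-→d19:-→d20:-→d21:-→d22:-→d23:-→d24:H4→d25:-→d26:-→d27:-→d28:H3  best=H3
  add 167.70.71.0/24 -> H1 at depth 24
  ? 128.240.179.78  path d0:H5→d1:-→d2:-→d3:-→d4:-→d5:H5  best=H5
  add 167.70.64.0/20 -> H2 at depth 20
  ? 128.0.22.99  path d0:H5→d1:-→d2:-→d3:-→d4:-→d5:H5  best=H5
  add 157.232.138.183/32 -> H4 at depth 32
  add 167.70.64.0/20 -> H1 at depth 20
  add 128.0.0.0/2 -> H2 at depth 2
  ? 167.64.4.116  path d0:H5→d1:-→d2:H2→d3:-→d4:-→d5:-→d6:-→d7:-→d8:-→d9:-→d10:-→d11:H1→d12:-→d13:-  best=H1
  ? 157.227.225.144  path d0:H5→d1:-→d2:H2→d3:-→d4:-→d5:-→d6:-→d7:-→d8:-→d9:-→d10:-→d11:-→d12:H4  best=H4
  ? 157.232.138.177  path d0:H5→d1:-→d2:H2→d3:-→d4:-→d5:-→d6:-→d7:-→d8:-→d9:-→d10:-→d11:-→d12:H4→d13:-→d14:-→d15:-→d16:-→d17:-→d18:-→d19:-→d20:-→d21:-→d22:-→d23:-→d24:-→d25:-→d26:-→d27:-→d28:H1→d29:-  best=H1
  ? 128.0.2.16  path d0:H5→d1:-→d2:H2→d3:-→d4:-→d5:H5  best=H5

== LOOKUPS ==
["H4","H3","H1","H3","H1","H1","H3","H5","H5","H1","H5","H3","H5","H5","H1","H4","H1","H5"]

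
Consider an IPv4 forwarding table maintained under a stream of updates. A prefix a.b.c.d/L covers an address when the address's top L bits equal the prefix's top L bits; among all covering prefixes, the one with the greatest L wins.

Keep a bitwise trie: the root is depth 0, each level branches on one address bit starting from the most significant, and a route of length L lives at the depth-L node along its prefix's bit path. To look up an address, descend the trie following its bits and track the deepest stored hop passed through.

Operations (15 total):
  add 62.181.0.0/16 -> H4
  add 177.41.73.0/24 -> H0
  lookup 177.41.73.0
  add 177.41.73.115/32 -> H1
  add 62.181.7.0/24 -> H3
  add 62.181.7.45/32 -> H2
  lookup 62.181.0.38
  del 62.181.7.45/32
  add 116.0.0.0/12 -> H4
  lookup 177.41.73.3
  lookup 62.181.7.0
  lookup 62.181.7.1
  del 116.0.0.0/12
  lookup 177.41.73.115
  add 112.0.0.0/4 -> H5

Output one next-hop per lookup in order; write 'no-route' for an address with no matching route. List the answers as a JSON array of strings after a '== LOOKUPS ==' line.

Process each operation:
  + 62.181.0.0/16 (H4) depth=16
  + 177.41.73.0/24 (H0) depth=24
  lookup 177.41.73.0: bits 101100010010100101001001 walk d0:-→d1:-→d2:-→d3:-→d4:-→d5:-→d6:-→d7:-→d8:-→d9:-→d10:-→d11:-→d12:-→d13:-→d14:-→d15:-→d16:-→d17:-→d18:-→d19:-→d20:-→d21:-→d22:-→d23:-→d24:H0 -> H0
  + 177.41.73.115/32 (H1) depth=32
  + 62.181.7.0/24 (H3) depth=24
  + 62.181.7.45/32 (H2) depth=32
  lookup 62.181.0.38: bits 001111101011010100000 walk d0:-→d1:-→d2:-→d3:-→d4:-→d5:-→d6:-→d7:-→d8:-→d9:-→d10:-→d11:-→d12:-→d13:-→d14:-→d15:-→d16:H4→d17:-→d18:-→d19:-→d20:-→d21:- -> H4
  - 62.181.7.45/32 clear@32
  + 116.0.0.0/12 (H4) depth=12
  lookup 177.41.73.3: bits 1011000100101001010010010 walk d0:-→d1:-→d2:-→d3:-→d4:-→d5:-→d6:-→d7:-→d8:-→d9:-→d10:-→d11:-→d12:-→d13:-→d14:-→d15:-→d16:-→d17:-→d18:-→d19:-→d20:-→d21:-→d22:-→d23:-→d24:H0→d25:- -> H0
  lookup 62.181.7.0: bits 00111110101101010000011100 walk d0:-→d1:-→d2:-→d3:-→d4:-→d5:-→d6:-→d7:-→d8:-→d9:-→d10:-→d11:-→d12:-→d13:-→d14:-→d15:-→d16:H4→d17:-→d18:-→d19:-→d20:-→d21:-→d22:-→d23:-→d24:H3→d25:-→d26:- -> H3
  lookup 62.181.7.1: bits 00111110101101010000011100 walk d0:-→d1:-→d2:-→d3:-→d4:-→d5:-→d6:-→d7:-→d8:-→d9:-→d10:-→d11:-→d12:-→d13:-→d14:-→d15:-→d16:H4→d17:-→d18:-→d19:-→d20:-→d21:-→d22:-→d23:-→d24:H3→d25:-→d26:- -> H3
  - 116.0.0.0/12 clear@12
  lookup 177.41.73.115: bits 10110001001010010100100101110011 walk d0:-→d1:-→d2:-→d3:-→d4:-→d5:-→d6:-→d7:-→d8:-→d9:-→d10:-→d11:-→d12:-→d13:-→d14:-→d15:-→d16:-→d17:-→d18:-→d19:-→d20:-→d21:-→d22:-→d23:-→d24:H0→d25:-→d26:-→d27:-→d28:-→d29:-→d30:-→d31:-→d32:H1 -> H1
  + 112.0.0.0/4 (H5) depth=4

== LOOKUPS ==
["H0","H4","H0","H3","H3","H1"]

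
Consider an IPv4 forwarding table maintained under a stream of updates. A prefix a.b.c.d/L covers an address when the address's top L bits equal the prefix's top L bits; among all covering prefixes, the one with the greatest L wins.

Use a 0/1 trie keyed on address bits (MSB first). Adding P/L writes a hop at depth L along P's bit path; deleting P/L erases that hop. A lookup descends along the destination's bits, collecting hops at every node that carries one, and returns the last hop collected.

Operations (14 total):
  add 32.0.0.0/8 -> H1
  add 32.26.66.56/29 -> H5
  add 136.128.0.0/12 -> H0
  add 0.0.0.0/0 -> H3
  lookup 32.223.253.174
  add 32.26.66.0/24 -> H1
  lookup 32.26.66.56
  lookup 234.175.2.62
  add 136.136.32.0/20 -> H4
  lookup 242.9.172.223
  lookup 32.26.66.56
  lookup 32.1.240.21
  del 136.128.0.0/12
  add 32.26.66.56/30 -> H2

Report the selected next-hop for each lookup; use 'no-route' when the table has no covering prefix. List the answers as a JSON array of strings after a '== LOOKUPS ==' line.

Apply in order:
  add 32.0.0.0/8 -> H1 at depth 8
  add 32.26.66.56/29 -> H5 at depth 29
  add 136.128.0.0/12 -> H0 at depth 12
  add 0.0.0.0/0 -> H3 at depth 0
  ? 32.223.253.174  path d0:H3→d1:-→d2:-→d3:-→d4:-→d5:-→d6:-→d7:-→d8:H1  best=H1
  add 32.26.66.0/24 -> H1 at depth 24
  ? 32.26.66.56  path d0:H3→d1:-→d2:-→d3:-→d4:-→d5:-→d6:-→d7:-→d8:H1→d9:-→d10:-→d11:-→d12:-→d13:-→d14:-→d15:-→d16:-→d17:-→d18:-→d19:-→d20:-→d21:-→d22:-→d23:-→d24:H1→d25:-→d26:-→d27:-→d28:-→d29:H5  best=H5
  ? 234.175.2.62  path d0:H3→d1:-  best=H3
  add 136.136.32.0/20 -> H4 at depth 20
  ? 242.9.172.223  path d0:H3→d1:-  best=H3
  ? 32.26.66.56  path d0:H3→d1:-→d2:-→d3:-→d4:-→d5:-→d6:-→d7:-→d8:H1→d9:-→d10:-→d11:-→d12:-→d13:-→d14:-→d15:-→d16:-→d17:-→d18:-→d19:-→d20:-→d21:-→d22:-→d23:-→d24:H1→d25:-→d26:-→d27:-→d28:-→d29:H5  best=H5
  ? 32.1.240.21  path d0:H3→d1:-→d2:-→d3:-→d4:-→d5:-→d6:-→d7:-→d8:H1→d9:-→d10:-→d11:-  best=H1
  - 136.128.0.0/12 clear@12
  add 32.26.66.56/30 -> H2 at depth 30

== LOOKUPS ==
["H1","H5","H3","H3","H5","H1"]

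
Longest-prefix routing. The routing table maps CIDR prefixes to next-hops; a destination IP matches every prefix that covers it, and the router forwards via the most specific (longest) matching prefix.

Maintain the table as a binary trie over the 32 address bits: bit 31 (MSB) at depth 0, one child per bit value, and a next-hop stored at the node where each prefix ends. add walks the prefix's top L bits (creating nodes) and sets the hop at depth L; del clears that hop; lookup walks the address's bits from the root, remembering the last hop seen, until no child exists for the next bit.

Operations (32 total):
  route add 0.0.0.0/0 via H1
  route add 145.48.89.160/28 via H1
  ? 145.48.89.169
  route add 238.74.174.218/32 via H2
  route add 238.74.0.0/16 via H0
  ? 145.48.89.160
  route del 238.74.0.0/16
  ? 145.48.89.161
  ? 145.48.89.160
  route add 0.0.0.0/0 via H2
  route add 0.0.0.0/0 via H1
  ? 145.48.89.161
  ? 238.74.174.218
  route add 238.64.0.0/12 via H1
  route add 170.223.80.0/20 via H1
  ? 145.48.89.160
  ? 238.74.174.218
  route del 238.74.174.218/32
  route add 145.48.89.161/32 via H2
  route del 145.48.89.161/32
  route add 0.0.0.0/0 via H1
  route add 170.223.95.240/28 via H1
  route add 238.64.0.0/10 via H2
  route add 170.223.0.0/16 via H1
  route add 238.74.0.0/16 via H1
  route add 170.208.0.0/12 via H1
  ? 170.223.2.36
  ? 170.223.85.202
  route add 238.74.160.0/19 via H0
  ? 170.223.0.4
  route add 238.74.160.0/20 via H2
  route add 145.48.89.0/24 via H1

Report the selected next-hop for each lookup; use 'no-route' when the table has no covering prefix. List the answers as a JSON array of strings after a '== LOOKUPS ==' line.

Trace:
  + 0.0.0.0/0 (H1) depth=0
  + 145.48.89.160/28 (H1) depth=28
  ? 145.48.89.169  path d0:H1→d1:-→d2:-→d3:-→d4:-→d5:-→d6:-→d7:-→d8:-→d9:-→d10:-→d11:-→d12:-→d13:-→d14:-→d15:-→d16:-→d17:-→d18:-→d19:-→d20:-→d21:-→d22:-→d23:-→d24:-→d25:-→d26:-→d27:-→d28:H1  best=H1
  + 238.74.174.218/32 (H2) depth=32
  + 238.74.0.0/16 (H0) depth=16
  ? 145.48.89.160  path d0:H1→d1:-→d2:-→d3:-→d4:-→d5:-→d6:-→d7:-→d8:-→d9:-→d10:-→d11:-→d12:-→d13:-→d14:-→d15:-→d16:-→d17:-→d18:-→d19:-→d20:-→d21:-→d22:-→d23:-→d24:-→d25:-→d26:-→d27:-→d28:H1  best=H1
  del 238.74.0.0/16 (clear depth 16)
  ? 145.48.89.161  path d0:H1→d1:-→d2:-→d3:-→d4:-→d5:-→d6:-→d7:-→d8:-→d9:-→d10:-→d11:-→d12:-→d13:-→d14:-→d15:-→d16:-→d17:-→d18:-→d19:-→d20:-→d21:-→d22:-→d23:-→d24:-→d25:-→d26:-→d27:-→d28:H1  best=H1
  ? 145.48.89.160  path d0:H1→d1:-→d2:-→d3:-→d4:-→d5:-→d6:-→d7:-→d8:-→d9:-→d10:-→d11:-→d12:-→d13:-→d14:-→d15:-→d16:-→d17:-→d18:-→d19:-→d20:-→d21:-→d22:-→d23:-→d24:-→d25:-→d26:-→d27:-→d28:H1  best=H1
  + 0.0.0.0/0 (H2) depth=0
  + 0.0.0.0/0 (H1) depth=0
  ? 145.48.89.161  path d0:H1→d1:-→d2:-→d3:-→d4:-→d5:-→d6:-→d7:-→d8:-→d9:-→d10:-→d11:-→d12:-→d13:-→d14:-→d15:-→d16:-→d17:-→d18:-→d19:-→d20:-→d21:-→d22:-→d23:-→d24:-→d25:-→d26:-→d27:-→d28:H1  best=H1
  ? 238.74.174.218  path d0:H1→d1:-→d2:-→d3:-→d4:-→d5:-→d6:-→d7:-→d8:-→d9:-→d10:-→d11:-→d12:-→d13:-→d14:-→d15:-→d16:-→d17:-→d18:-→d19:-→d20:-→d21:-→d22:-→d23:-→d24:-→d25:-→d26:-→d27:-→d28:-→d29:-→d30:-→d31:-→d32:H2  best=H2
  + 238.64.0.0/12 (H1) depth=12
  + 170.223.80.0/20 (H1) depth=20
  ? 145.48.89.160  path d0:H1→d1:-→d2:-→d3:-→d4:-→d5:-→d6:-→d7:-→d8:-→d9:-→d10:-→d11:-→d12:-→d13:-→d14:-→d15:-→d16:-→d17:-→d18:-→d19:-→d20:-→d21:-→d22:-→d23:-→d24:-→d25:-→d26:-→d27:-→d28:H1  best=H1
  ? 238.74.174.218  path d0:H1→d1:-→d2:-→d3:-→d4:-→d5:-→d6:-→d7:-→d8:-→d9:-→d10:-→d11:-→d12:H1→d13:-→d14:-→d15:-→d16:-→d17:-→d18:-→d19:-→d20:-→d21:-→d22:-→d23:-→d24:-→d25:-→d26:-→d27:-→d28:-→d29:-→d30:-→d31:-→d32:H2  best=H2
  del 238.74.174.218/32 (clear depth 32)
  + 145.48.89.161/32 (H2) depth=32
  del 145.48.89.161/32 (clear depth 32)
  + 0.0.0.0/0 (H1) depth=0
  + 170.223.95.240/28 (H1) depth=28
  + 238.64.0.0/10 (H2) depth=10
  + 170.223.0.0/16 (H1) depth=16
  + 238.74.0.0/16 (H1) depth=16
  + 170.208.0.0/12 (H1) depth=12
  ? 170.223.2.36  path d0:H1→d1:-→d2:-→d3:-→d4:-→d5:-→d6:-→d7:-→d8:-→d9:-→d10:-→d11:-→d12:H1→d13:-→d14:-→d15:-→d16:H1→d17:-  best=H1
  ? 170.223.85.202  path d0:H1→d1:-→d2:-→d3:-→d4:-→d5:-→d6:-→d7:-→d8:-→d9:-→d10:-→d11:-→d12:H1→d13:-→d14:-→d15:-→d16:H1→d17:-→d18:-→d19:-→d20:H1  best=H1
  + 238.74.160.0/19 (H0) depth=19
  ? 170.223.0.4  path d0:H1→d1:-→d2:-→d3:-→d4:-→d5:-→d6:-→d7:-→d8:-→d9:-→d10:-→d11:-→d12:H1→d13:-→d14:-→d15:-→d16:H1→d17:-  best=H1
  + 238.74.160.0/20 (H2) depth=20
  + 145.48.89.0/24 (H1) depth=24

== LOOKUPS ==
["H1","H1","H1","H1","H1","H2","H1","H2","H1","H1","H1"]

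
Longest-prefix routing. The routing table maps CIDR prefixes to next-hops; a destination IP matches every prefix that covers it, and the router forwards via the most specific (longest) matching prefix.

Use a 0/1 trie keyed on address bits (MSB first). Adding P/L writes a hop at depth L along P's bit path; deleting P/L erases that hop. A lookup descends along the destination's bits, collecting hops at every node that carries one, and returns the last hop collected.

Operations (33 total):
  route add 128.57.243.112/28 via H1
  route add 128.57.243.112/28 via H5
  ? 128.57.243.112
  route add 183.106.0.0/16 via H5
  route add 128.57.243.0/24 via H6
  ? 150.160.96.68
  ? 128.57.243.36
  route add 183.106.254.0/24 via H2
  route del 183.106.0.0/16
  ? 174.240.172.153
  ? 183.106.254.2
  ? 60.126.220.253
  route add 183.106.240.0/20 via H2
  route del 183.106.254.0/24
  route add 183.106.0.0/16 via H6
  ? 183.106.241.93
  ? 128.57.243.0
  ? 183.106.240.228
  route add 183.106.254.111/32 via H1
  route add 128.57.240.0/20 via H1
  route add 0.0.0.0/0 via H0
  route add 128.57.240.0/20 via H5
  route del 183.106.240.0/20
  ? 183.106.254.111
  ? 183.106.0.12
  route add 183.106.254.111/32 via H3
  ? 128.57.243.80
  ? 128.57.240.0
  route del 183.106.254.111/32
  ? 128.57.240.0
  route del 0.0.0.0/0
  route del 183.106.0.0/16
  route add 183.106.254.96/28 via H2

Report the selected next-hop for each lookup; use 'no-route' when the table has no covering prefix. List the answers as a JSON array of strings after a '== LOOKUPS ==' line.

Trace:
  + 128.57.243.112/28 (H1) depth=28
  + 128.57.243.112/28 (H5) depth=28
  ? 128.57.243.112  path d0:-→d1:-→d2:-→d3:-→d4:-→d5:-→d6:-→d7:-→d8:-→d9:-→d10:-→d11:-→d12:-→d13:-→d14:-→d15:-→d16:-→d17:-→d18:-→d19:-→d20:-→d21:-→d22:-→d23:-→d24:-→d25:-→d26:-→d27:-→d28:H5  best=H5
  + 183.106.0.0/16 (H5) depth=16
  + 128.57.243.0/24 (H6) depth=24
  ? 150.160.96.68  path d0:-→d1:-→d2:-→d3:-  best=no-route
  ? 128.57.243.36  path d0:-→d1:-→d2:-→d3:-→d4:-→d5:-→d6:-→d7:-→d8:-→d9:-→d10:-→d11:-→d12:-→d13:-→d14:-→d15:-→d16:-→d17:-→d18:-→d19:-→d20:-→d21:-→d22:-→d23:-→d24:H6→d25:-  best=H6
  + 183.106.254.0/24 (H2) depth=24
  - 183.106.0.0/16 clear@16
  ? 174.240.172.153  path d0:-→d1:-→d2:-→d3:-  best=no-route
  ? 183.106.254.2  path d0:-→d1:-→d2:-→d3:-→d4:-→d5:-→d6:-→d7:-→d8:-→d9:-→d10:-→d11:-→d12:-→d13:-→d14:-→d15:-→d16:-→d17:-→d18:-→d19:-→d20:-→d21:-→d22:-→d23:-→d24:H2  best=H2
  ? 60.126.220.253  path d0:-  best=no-route
  + 183.106.240.0/20 (H2) depth=20
  - 183.106.254.0/24 clear@24
  + 183.106.0.0/16 (H6) depth=16
  ? 183.106.241.93  path d0:-→d1:-→d2:-→d3:-→d4:-→d5:-→d6:-→d7:-→d8:-→d9:-→d10:-→d11:-→d12:-→d13:-→d14:-→d15:-→d16:H6→d17:-→d18:-→d19:-→d20:H2  best=H2
  ? 128.57.243.0  path d0:-→d1:-→d2:-→d3:-→d4:-→d5:-→d6:-→d7:-→d8:-→d9:-→d10:-→d11:-→d12:-→d13:-→d14:-→d15:-→d16:-→d17:-→d18:-→d19:-→d20:-→d21:-→d22:-→d23:-→d24:H6→d25:-  best=H6
  ? 183.106.240.228  path d0:-→d1:-→d2:-→d3:-→d4:-→d5:-→d6:-→d7:-→d8:-→d9:-→d10:-→d11:-→d12:-→d13:-→d14:-→d15:-→d16:H6→d17:-→d18:-→d19:-→d20:H2  best=H2
  + 183.106.254.111/32 (H1) depth=32
  + 128.57.240.0/20 (H1) depth=20
  + 0.0.0.0/0 (H0) depth=0
  + 128.57.240.0/20 (H5) depth=20
  - 183.106.240.0/20 clear@20
  ? 183.106.254.111  path d0:H0→d1:-→d2:-→d3:-→d4:-→d5:-→d6:-→d7:-→d8:-→d9:-→d10:-→d11:-→d12:-→d13:-→d14:-→d15:-→d16:H6→d17:-→d18:-→d19:-→d20:-→d21:-→d22:-→d23:-→d24:-→d25:-→d26:-→d27:-→d28:-→d29:-→d30:-→d31:-→d32:H1  best=H1
  ? 183.106.0.12  path d0:H0→d1:-→d2:-→d3:-→d4:-→d5:-→d6:-→d7:-→d8:-→d9:-→d10:-→d11:-→d12:-→d13:-→d14:-→d15:-→d16:H6  best=H6
  + 183.106.254.111/32 (H3) depth=32
  ? 128.57.243.80  path d0:H0→d1:-→d2:-→d3:-→d4:-→d5:-→d6:-→d7:-→d8:-→d9:-→d10:-→d11:-→d12:-→d13:-→d14:-→d15:-→d16:-→d17:-→d18:-→d19:-→d20:H5→d21:-→d22:-→d23:-→d24:H6→d25:-→d26:-  best=H6
  ? 128.57.240.0  path d0:H0→d1:-→d2:-→d3:-→d4:-→d5:-→d6:-→d7:-→d8:-→d9:-→d10:-→d11:-→d12:-→d13:-→d14:-→d15:-→d16:-→d17:-→d18:-→d19:-→d20:H5→d21:-→d22:-  best=H5
  - 183.106.254.111/32 clear@32
  ? 128.57.240.0  path d0:H0→d1:-→d2:-→d3:-→d4:-→d5:-→d6:-→d7:-→d8:-→d9:-→d10:-→d11:-→d12:-→d13:-→d14:-→d15:-→d16:-→d17:-→d18:-→d19:-→d20:H5→d21:-→d22:-  best=H5
  - 0.0.0.0/0 clear@0
  - 183.106.0.0/16 clear@16
  + 183.106.254.96/28 (H2) depth=28

== LOOKUPS ==
["H5","no-route","H6","no-route","H2","no-route","H2","H6","H2","H1","H6","H6","H5","H5"]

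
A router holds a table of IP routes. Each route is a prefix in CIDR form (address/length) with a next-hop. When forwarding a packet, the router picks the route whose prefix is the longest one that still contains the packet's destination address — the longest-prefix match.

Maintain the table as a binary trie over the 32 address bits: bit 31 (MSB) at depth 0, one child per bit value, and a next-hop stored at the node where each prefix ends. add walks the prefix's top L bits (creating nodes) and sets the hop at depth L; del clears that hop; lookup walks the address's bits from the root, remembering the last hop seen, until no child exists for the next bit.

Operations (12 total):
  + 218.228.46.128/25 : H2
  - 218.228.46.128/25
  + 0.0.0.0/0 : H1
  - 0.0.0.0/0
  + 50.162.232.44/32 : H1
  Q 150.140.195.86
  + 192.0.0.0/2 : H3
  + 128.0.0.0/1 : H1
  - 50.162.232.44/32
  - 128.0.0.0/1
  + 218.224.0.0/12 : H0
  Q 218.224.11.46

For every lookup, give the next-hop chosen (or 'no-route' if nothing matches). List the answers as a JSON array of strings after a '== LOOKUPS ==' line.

Trace:
  + 218.228.46.128/25 (H2) depth=25
  - 218.228.46.128/25 clear@25
  + 0.0.0.0/0 (H1) depth=0
  - 0.0.0.0/0 clear@0
  + 50.162.232.44/32 (H1) depth=32
  Q 150.140.195.86: descend 1 ; hops seen [∅] ; pick no-route
  + 192.0.0.0/2 (H3) depth=2
  + 128.0.0.0/1 (H1) depth=1
  - 50.162.232.44/32 clear@32
  - 128.0.0.0/1 clear@1
  + 218.224.0.0/12 (H0) depth=12
  Q 218.224.11.46: descend 1101101011100 ; hops seen [H3,H0] ; pick H0

== LOOKUPS ==
["no-route","H0"]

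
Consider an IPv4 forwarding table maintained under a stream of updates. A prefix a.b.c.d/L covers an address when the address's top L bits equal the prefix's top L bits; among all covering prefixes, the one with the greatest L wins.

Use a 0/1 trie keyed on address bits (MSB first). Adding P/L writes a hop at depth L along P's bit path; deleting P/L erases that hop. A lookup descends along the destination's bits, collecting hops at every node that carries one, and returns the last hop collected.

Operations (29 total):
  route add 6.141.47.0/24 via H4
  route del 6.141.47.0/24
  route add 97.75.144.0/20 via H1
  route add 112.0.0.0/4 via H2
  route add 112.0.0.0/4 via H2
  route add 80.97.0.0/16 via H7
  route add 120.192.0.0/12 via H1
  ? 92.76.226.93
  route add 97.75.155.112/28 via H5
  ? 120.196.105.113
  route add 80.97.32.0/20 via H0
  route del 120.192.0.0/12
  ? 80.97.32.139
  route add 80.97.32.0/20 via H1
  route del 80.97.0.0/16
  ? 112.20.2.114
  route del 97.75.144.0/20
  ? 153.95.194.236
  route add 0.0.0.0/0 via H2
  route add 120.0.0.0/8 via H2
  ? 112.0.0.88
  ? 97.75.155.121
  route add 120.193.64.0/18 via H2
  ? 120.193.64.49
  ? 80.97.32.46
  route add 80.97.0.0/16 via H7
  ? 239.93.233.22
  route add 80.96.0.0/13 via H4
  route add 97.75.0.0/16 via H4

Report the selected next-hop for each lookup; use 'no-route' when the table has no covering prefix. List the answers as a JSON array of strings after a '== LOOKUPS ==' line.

Trace:
  + 6.141.47.0/24 (H4) depth=24
  - 6.141.47.0/24 clear@24
  + 97.75.144.0/20 (H1) depth=20
  + 112.0.0.0/4 (H2) depth=4
  + 112.0.0.0/4 (H2) depth=4
  + 80.97.0.0/16 (H7) depth=16
  + 120.192.0.0/12 (H1) depth=12
  Q 92.76.226.93: descend 0101 ; hops seen [∅] ; pick no-route
  + 97.75.155.112/28 (H5) depth=28
  Q 120.196.105.113: descend 011110001100 ; hops seen [H2,H1] ; pick H1
  + 80.97.32.0/20 (H0) depth=20
  - 120.192.0.0/12 clear@12
  Q 80.97.32.139: descend 01010000011000010010 ; hops seen [H7,H0] ; pick H0
  + 80.97.32.0/20 (H1) depth=20
  - 80.97.0.0/16 clear@16
  Q 112.20.2.114: descend 0111 ; hops seen [H2] ; pick H2
  - 97.75.144.0/20 clear@20
  Q 153.95.194.236: descend ε ; hops seen [∅] ; pick no-route
  + 0.0.0.0/0 (H2) depth=0
  + 120.0.0.0/8 (H2) depth=8
  Q 112.0.0.88: descend 0111 ; hops seen [H2,H2] ; pick H2
  Q 97.75.155.121: descend 0110000101001011100110110111 ; hops seen [H2,H5] ; pick H5
  + 120.193.64.0/18 (H2) depth=18
  Q 120.193.64.49: descend 011110001100000101 ; hops seen [H2,H2,H2,H2] ; pick H2
  Q 80.97.32.46: descend 01010000011000010010 ; hops seen [H2,H1] ; pick H1
  + 80.97.0.0/16 (H7) depth=16
  Q 239.93.233.22: descend ε ; hops seen [H2] ; pick H2
  + 80.96.0.0/13 (H4) depth=13
  + 97.75.0.0/16 (H4) depth=16

== LOOKUPS ==
["no-route","H1","H0","H2","no-route","H2","H5","H2","H1","H2"]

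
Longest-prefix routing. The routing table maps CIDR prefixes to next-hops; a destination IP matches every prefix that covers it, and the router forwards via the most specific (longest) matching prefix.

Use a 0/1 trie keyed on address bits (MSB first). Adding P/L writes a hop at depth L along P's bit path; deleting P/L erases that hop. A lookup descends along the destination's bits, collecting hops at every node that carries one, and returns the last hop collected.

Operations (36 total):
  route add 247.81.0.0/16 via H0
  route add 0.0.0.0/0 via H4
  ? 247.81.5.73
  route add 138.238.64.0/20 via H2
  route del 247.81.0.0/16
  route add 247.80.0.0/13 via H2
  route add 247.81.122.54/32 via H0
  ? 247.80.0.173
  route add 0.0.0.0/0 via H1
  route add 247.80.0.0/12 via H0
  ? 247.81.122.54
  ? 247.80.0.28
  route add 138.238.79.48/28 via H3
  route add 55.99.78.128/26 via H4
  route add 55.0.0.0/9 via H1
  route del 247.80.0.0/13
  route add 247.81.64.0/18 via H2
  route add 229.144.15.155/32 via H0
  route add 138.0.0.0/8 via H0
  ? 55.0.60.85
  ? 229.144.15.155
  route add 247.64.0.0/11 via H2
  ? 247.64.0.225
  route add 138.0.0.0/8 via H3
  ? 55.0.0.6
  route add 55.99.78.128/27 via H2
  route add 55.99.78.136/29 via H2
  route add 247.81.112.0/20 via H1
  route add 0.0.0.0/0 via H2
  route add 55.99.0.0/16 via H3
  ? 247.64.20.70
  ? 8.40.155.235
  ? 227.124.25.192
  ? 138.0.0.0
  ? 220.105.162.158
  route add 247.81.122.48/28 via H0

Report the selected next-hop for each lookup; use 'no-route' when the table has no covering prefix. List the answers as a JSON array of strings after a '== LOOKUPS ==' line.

Process each operation:
  add 247.81.0.0/16 -> H0 at depth 16
  add 0.0.0.0/0 -> H4 at depth 0
  lookup 247.81.5.73: bits 1111011101010001 walk d0:H4→d1:-→d2:-→d3:-→d4:-→d5:-→d6:-→d7:-→d8:-→d9:-→d10:-→d11:-→d12:-→d13:-→d14:-→d15:-→d16:H0 -> H0
  add 138.238.64.0/20 -> H2 at depth 20
  del 247.81.0.0/16 (clear depth 16)
  add 247.80.0.0/13 -> H2 at depth 13
  add 247.81.122.54/32 -> H0 at depth 32
  lookup 247.80.0.173: bits 111101110101000 walk d0:H4→d1:-→d2:-→d3:-→d4:-→d5:-→d6:-→d7:-→d8:-→d9:-→d10:-→d11:-→d12:-→d13:H2→d14:-→d15:- -> H2
  add 0.0.0.0/0 -> H1 at depth 0
  add 247.80.0.0/12 -> H0 at depth 12
  lookup 247.81.122.54: bits 11110111010100010111101000110110 walk d0:H1→d1:-→d2:-→d3:-→d4:-→d5:-→d6:-→d7:-→d8:-→d9:-→d10:-→d11:-→d12:H0→d13:H2→d14:-→d15:-→d16:-→d17:-→d18:-→d19:-→d20:-→d21:-→d22:-→d23:-→d24:-→d25:-→d26:-→d27:-→d28:-→d29:-→d30:-→d31:-→d32:H0 -> H0
  lookup 247.80.0.28: bits 111101110101000 walk d0:H1→d1:-→d2:-→d3:-→d4:-→d5:-→d6:-→d7:-→d8:-→d9:-→d10:-→d11:-→d12:H0→d13:H2→d14:-→d15:- -> H2
  add 138.238.79.48/28 -> H3 at depth 28
  add 55.99.78.128/26 -> H4 at depth 26
  add 55.0.0.0/9 -> H1 at depth 9
  del 247.80.0.0/13 (clear depth 13)
  add 247.81.64.0/18 -> H2 at depth 18
  add 229.144.15.155/32 -> H0 at depth 32
  add 138.0.0.0/8 -> H0 at depth 8
  lookup 55.0.60.85: bits 001101110 walk d0:H1→d1:-→d2:-→d3:-→d4:-→d5:-→d6:-→d7:-→d8:-→d9:H1 -> H1
  lookup 229.144.15.155: bits 11100101100100000000111110011011 walk d0:H1→d1:-→d2:-→d3:-→d4:-→d5:-→d6:-→d7:-→d8:-→d9:-→d10:-→d11:-→d12:-→d13:-→d14:-→d15:-→d16:-→d17:-→d18:-→d19:-→d20:-→d21:-→d22:-→d23:-→d24:-→d25:-→d26:-→d27:-→d28:-→d29:-→d30:-→d31:-→d32:H0 -> H0
  add 247.64.0.0/11 -> H2 at depth 11
  lookup 247.64.0.225: bits 11110111010 walk d0:H1→d1:-→d2:-→d3:-→d4:-→d5:-→d6:-→d7:-→d8:-→d9:-→d10:-→d11:H2 -> H2
  add 138.0.0.0/8 -> H3 at depth 8
  lookup 55.0.0.6: bits 001101110 walk d0:H1→d1:-→d2:-→d3:-→d4:-→d5:-→d6:-→d7:-→d8:-→d9:H1 -> H1
  add 55.99.78.128/27 -> H2 at depth 27
  add 55.99.78.136/29 -> H2 at depth 29
  add 247.81.112.0/20 -> H1 at depth 20
  add 0.0.0.0/0 -> H2 at depth 0
  add 55.99.0.0/16 -> H3 at depth 16
  lookup 247.64.20.70: bits 11110111010 walk d0:H2→d1:-→d2:-→d3:-→d4:-→d5:-→d6:-→d7:-→d8:-→d9:-→d10:-→d11:H2 -> H2
  lookup 8.40.155.235: bits 00 walk d0:H2→d1:-→d2:- -> H2
  lookup 227.124.25.192: bits 11100 walk d0:H2→d1:-→d2:-→d3:-→d4:-→d5:- -> H2
  lookup 138.0.0.0: bits 10001010 walk d0:H2→d1:-→d2:-→d3:-→d4:-→d5:-→d6:-→d7:-→d8:H3 -> H3
  lookup 220.105.162.158: bits 11 walk d0:H2→d1:-→d2:- -> H2
  add 247.81.122.48/28 -> H0 at depth 28

== LOOKUPS ==
["H0","H2","H0","H2","H1","H0","H2","H1","H2","H2","H2","H3","H2"]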